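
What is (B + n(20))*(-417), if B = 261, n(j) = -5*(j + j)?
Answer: -25437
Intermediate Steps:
n(j) = -10*j
(B + n(20))*(-417) = (261 - 10*20)*(-417) = (261 - 200)*(-417) = 61*(-417) = -25437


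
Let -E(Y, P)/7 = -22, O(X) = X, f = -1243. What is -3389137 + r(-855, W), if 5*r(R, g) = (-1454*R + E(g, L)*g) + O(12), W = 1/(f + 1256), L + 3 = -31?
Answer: -40826477/13 ≈ -3.1405e+6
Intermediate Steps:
L = -34 (L = -3 - 31 = -34)
E(Y, P) = 154 (E(Y, P) = -7*(-22) = 154)
W = 1/13 (W = 1/(-1243 + 1256) = 1/13 ≈ 0.076923)
r(R, g) = 12/5 - 1454*R/5 + 154*g/5 (r(R, g) = ((-1454*R + 154*g) + 12)/5 = (12 - 1454*R + 154*g)/5 = 12/5 - 1454*R/5 + 154*g/5)
-3389137 + r(-855, W) = -3389137 + (12/5 - 1454/5*(-855) + (154/5)*(1/13)) = -3389137 + (12/5 + 248634 + 154/65) = -3389137 + 3232304/13 = -40826477/13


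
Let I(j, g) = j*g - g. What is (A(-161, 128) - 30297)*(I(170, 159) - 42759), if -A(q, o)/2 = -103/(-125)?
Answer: 60173114928/125 ≈ 4.8138e+8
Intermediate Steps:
A(q, o) = -206/125 (A(q, o) = -(-206)/(-125) = -(-206)*(-1)/125 = -2*103/125 = -206/125)
I(j, g) = -g + g*j (I(j, g) = g*j - g = -g + g*j)
(A(-161, 128) - 30297)*(I(170, 159) - 42759) = (-206/125 - 30297)*(159*(-1 + 170) - 42759) = -3787331*(159*169 - 42759)/125 = -3787331*(26871 - 42759)/125 = -3787331/125*(-15888) = 60173114928/125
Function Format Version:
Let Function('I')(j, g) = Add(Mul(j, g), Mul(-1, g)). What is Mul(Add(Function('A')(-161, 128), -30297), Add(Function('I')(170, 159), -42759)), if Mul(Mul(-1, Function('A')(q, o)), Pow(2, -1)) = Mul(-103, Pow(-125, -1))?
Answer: Rational(60173114928, 125) ≈ 4.8138e+8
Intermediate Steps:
Function('A')(q, o) = Rational(-206, 125) (Function('A')(q, o) = Mul(-2, Mul(-103, Pow(-125, -1))) = Mul(-2, Mul(-103, Rational(-1, 125))) = Mul(-2, Rational(103, 125)) = Rational(-206, 125))
Function('I')(j, g) = Add(Mul(-1, g), Mul(g, j)) (Function('I')(j, g) = Add(Mul(g, j), Mul(-1, g)) = Add(Mul(-1, g), Mul(g, j)))
Mul(Add(Function('A')(-161, 128), -30297), Add(Function('I')(170, 159), -42759)) = Mul(Add(Rational(-206, 125), -30297), Add(Mul(159, Add(-1, 170)), -42759)) = Mul(Rational(-3787331, 125), Add(Mul(159, 169), -42759)) = Mul(Rational(-3787331, 125), Add(26871, -42759)) = Mul(Rational(-3787331, 125), -15888) = Rational(60173114928, 125)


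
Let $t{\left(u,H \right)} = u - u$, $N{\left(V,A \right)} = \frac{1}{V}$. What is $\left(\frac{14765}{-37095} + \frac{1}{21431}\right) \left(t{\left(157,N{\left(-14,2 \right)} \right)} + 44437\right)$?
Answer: $- \frac{2811898883588}{158996589} \approx -17685.0$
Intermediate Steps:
$t{\left(u,H \right)} = 0$
$\left(\frac{14765}{-37095} + \frac{1}{21431}\right) \left(t{\left(157,N{\left(-14,2 \right)} \right)} + 44437\right) = \left(\frac{14765}{-37095} + \frac{1}{21431}\right) \left(0 + 44437\right) = \left(14765 \left(- \frac{1}{37095}\right) + \frac{1}{21431}\right) 44437 = \left(- \frac{2953}{7419} + \frac{1}{21431}\right) 44437 = \left(- \frac{63278324}{158996589}\right) 44437 = - \frac{2811898883588}{158996589}$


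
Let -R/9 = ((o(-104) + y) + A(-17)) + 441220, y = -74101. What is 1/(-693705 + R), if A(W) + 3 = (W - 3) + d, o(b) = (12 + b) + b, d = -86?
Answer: -1/3995031 ≈ -2.5031e-7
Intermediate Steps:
o(b) = 12 + 2*b
A(W) = -92 + W (A(W) = -3 + ((W - 3) - 86) = -3 + ((-3 + W) - 86) = -3 + (-89 + W) = -92 + W)
R = -3301326 (R = -9*((((12 + 2*(-104)) - 74101) + (-92 - 17)) + 441220) = -9*((((12 - 208) - 74101) - 109) + 441220) = -9*(((-196 - 74101) - 109) + 441220) = -9*((-74297 - 109) + 441220) = -9*(-74406 + 441220) = -9*366814 = -3301326)
1/(-693705 + R) = 1/(-693705 - 3301326) = 1/(-3995031) = -1/3995031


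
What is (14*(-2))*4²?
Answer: -448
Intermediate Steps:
(14*(-2))*4² = -28*16 = -448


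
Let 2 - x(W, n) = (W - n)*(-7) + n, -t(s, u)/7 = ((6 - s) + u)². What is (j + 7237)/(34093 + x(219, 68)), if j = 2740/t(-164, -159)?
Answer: 6126999/29716148 ≈ 0.20618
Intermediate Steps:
t(s, u) = -7*(6 + u - s)² (t(s, u) = -7*((6 - s) + u)² = -7*(6 + u - s)²)
j = -2740/847 (j = 2740/((-7*(6 - 159 - 1*(-164))²)) = 2740/((-7*(6 - 159 + 164)²)) = 2740/((-7*11²)) = 2740/((-7*121)) = 2740/(-847) = 2740*(-1/847) = -2740/847 ≈ -3.2349)
x(W, n) = 2 - 8*n + 7*W (x(W, n) = 2 - ((W - n)*(-7) + n) = 2 - ((-7*W + 7*n) + n) = 2 - (-7*W + 8*n) = 2 + (-8*n + 7*W) = 2 - 8*n + 7*W)
(j + 7237)/(34093 + x(219, 68)) = (-2740/847 + 7237)/(34093 + (2 - 8*68 + 7*219)) = 6126999/(847*(34093 + (2 - 544 + 1533))) = 6126999/(847*(34093 + 991)) = (6126999/847)/35084 = (6126999/847)*(1/35084) = 6126999/29716148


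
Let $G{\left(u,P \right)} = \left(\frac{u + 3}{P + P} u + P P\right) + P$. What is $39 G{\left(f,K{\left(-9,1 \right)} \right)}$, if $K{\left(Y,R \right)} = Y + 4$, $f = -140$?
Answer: $-74022$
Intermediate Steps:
$K{\left(Y,R \right)} = 4 + Y$
$G{\left(u,P \right)} = P + P^{2} + \frac{u \left(3 + u\right)}{2 P}$ ($G{\left(u,P \right)} = \left(\frac{3 + u}{2 P} u + P^{2}\right) + P = \left(\frac{u \left(3 + u\right)}{2 P} + P^{2}\right) + P = \left(P^{2} + \frac{u \left(3 + u\right)}{2 P}\right) + P = P + P^{2} + \frac{u \left(3 + u\right)}{2 P}$)
$39 G{\left(f,K{\left(-9,1 \right)} \right)} = 39 \frac{\left(-140\right)^{2} + 3 \left(-140\right) + 2 \left(4 - 9\right)^{2} \left(1 + \left(4 - 9\right)\right)}{2 \left(4 - 9\right)} = 39 \frac{19600 - 420 + 2 \left(-5\right)^{2} \left(1 - 5\right)}{2 \left(-5\right)} = 39 \cdot \frac{1}{2} \left(- \frac{1}{5}\right) \left(19600 - 420 + 2 \cdot 25 \left(-4\right)\right) = 39 \cdot \frac{1}{2} \left(- \frac{1}{5}\right) \left(19600 - 420 - 200\right) = 39 \cdot \frac{1}{2} \left(- \frac{1}{5}\right) 18980 = 39 \left(-1898\right) = -74022$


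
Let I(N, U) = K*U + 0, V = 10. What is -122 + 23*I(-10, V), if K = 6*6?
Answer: 8158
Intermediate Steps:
K = 36
I(N, U) = 36*U (I(N, U) = 36*U + 0 = 36*U)
-122 + 23*I(-10, V) = -122 + 23*(36*10) = -122 + 23*360 = -122 + 8280 = 8158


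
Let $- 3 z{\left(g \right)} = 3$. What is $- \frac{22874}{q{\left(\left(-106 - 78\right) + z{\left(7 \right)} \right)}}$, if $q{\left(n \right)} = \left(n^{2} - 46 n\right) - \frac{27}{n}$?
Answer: $- \frac{2115845}{3953001} \approx -0.53525$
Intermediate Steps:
$z{\left(g \right)} = -1$ ($z{\left(g \right)} = \left(- \frac{1}{3}\right) 3 = -1$)
$q{\left(n \right)} = n^{2} - 46 n - \frac{27}{n}$
$- \frac{22874}{q{\left(\left(-106 - 78\right) + z{\left(7 \right)} \right)}} = - \frac{22874}{\frac{1}{\left(-106 - 78\right) - 1} \left(-27 + \left(\left(-106 - 78\right) - 1\right)^{2} \left(-46 - 185\right)\right)} = - \frac{22874}{\frac{1}{-184 - 1} \left(-27 + \left(-184 - 1\right)^{2} \left(-46 - 185\right)\right)} = - \frac{22874}{\frac{1}{-185} \left(-27 + \left(-185\right)^{2} \left(-46 - 185\right)\right)} = - \frac{22874}{\left(- \frac{1}{185}\right) \left(-27 + 34225 \left(-231\right)\right)} = - \frac{22874}{\left(- \frac{1}{185}\right) \left(-27 - 7905975\right)} = - \frac{22874}{\left(- \frac{1}{185}\right) \left(-7906002\right)} = - \frac{22874}{\frac{7906002}{185}} = \left(-22874\right) \frac{185}{7906002} = - \frac{2115845}{3953001}$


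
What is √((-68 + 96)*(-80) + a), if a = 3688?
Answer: 2*√362 ≈ 38.053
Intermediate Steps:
√((-68 + 96)*(-80) + a) = √((-68 + 96)*(-80) + 3688) = √(28*(-80) + 3688) = √(-2240 + 3688) = √1448 = 2*√362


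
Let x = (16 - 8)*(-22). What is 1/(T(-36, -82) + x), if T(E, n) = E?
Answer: -1/212 ≈ -0.0047170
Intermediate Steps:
x = -176 (x = 8*(-22) = -176)
1/(T(-36, -82) + x) = 1/(-36 - 176) = 1/(-212) = -1/212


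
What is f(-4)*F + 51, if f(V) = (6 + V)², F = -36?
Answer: -93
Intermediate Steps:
f(-4)*F + 51 = (6 - 4)²*(-36) + 51 = 2²*(-36) + 51 = 4*(-36) + 51 = -144 + 51 = -93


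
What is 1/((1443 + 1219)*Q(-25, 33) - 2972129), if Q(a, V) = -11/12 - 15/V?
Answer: -6/17854675 ≈ -3.3605e-7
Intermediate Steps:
Q(a, V) = -11/12 - 15/V (Q(a, V) = -11*1/12 - 15/V = -11/12 - 15/V)
1/((1443 + 1219)*Q(-25, 33) - 2972129) = 1/((1443 + 1219)*(-11/12 - 15/33) - 2972129) = 1/(2662*(-11/12 - 15*1/33) - 2972129) = 1/(2662*(-11/12 - 5/11) - 2972129) = 1/(2662*(-181/132) - 2972129) = 1/(-21901/6 - 2972129) = 1/(-17854675/6) = -6/17854675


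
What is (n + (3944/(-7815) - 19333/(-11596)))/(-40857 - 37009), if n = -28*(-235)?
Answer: -596402981971/7056430272840 ≈ -0.084519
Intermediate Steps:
n = 6580
(n + (3944/(-7815) - 19333/(-11596)))/(-40857 - 37009) = (6580 + (3944/(-7815) - 19333/(-11596)))/(-40857 - 37009) = (6580 + (3944*(-1/7815) - 19333*(-1/11596)))/(-77866) = (6580 + (-3944/7815 + 19333/11596))*(-1/77866) = (6580 + 105352771/90622740)*(-1/77866) = (596402981971/90622740)*(-1/77866) = -596402981971/7056430272840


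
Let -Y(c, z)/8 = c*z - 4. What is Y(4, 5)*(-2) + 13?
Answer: 269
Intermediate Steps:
Y(c, z) = 32 - 8*c*z (Y(c, z) = -8*(c*z - 4) = -8*(-4 + c*z) = 32 - 8*c*z)
Y(4, 5)*(-2) + 13 = (32 - 8*4*5)*(-2) + 13 = (32 - 160)*(-2) + 13 = -128*(-2) + 13 = 256 + 13 = 269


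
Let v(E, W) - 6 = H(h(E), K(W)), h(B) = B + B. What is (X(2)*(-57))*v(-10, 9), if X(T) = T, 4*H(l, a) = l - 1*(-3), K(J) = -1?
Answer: -399/2 ≈ -199.50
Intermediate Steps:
h(B) = 2*B
H(l, a) = 3/4 + l/4 (H(l, a) = (l - 1*(-3))/4 = (l + 3)/4 = (3 + l)/4 = 3/4 + l/4)
v(E, W) = 27/4 + E/2 (v(E, W) = 6 + (3/4 + (2*E)/4) = 6 + (3/4 + E/2) = 27/4 + E/2)
(X(2)*(-57))*v(-10, 9) = (2*(-57))*(27/4 + (1/2)*(-10)) = -114*(27/4 - 5) = -114*7/4 = -399/2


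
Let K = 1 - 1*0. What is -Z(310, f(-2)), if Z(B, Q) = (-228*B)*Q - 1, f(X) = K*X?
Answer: -141359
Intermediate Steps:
K = 1 (K = 1 + 0 = 1)
f(X) = X (f(X) = 1*X = X)
Z(B, Q) = -1 - 228*B*Q (Z(B, Q) = -228*B*Q - 1 = -1 - 228*B*Q)
-Z(310, f(-2)) = -(-1 - 228*310*(-2)) = -(-1 + 141360) = -1*141359 = -141359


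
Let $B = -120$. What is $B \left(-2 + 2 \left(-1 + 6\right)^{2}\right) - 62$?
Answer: $-5822$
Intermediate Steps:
$B \left(-2 + 2 \left(-1 + 6\right)^{2}\right) - 62 = - 120 \left(-2 + 2 \left(-1 + 6\right)^{2}\right) - 62 = - 120 \left(-2 + 2 \cdot 5^{2}\right) - 62 = - 120 \left(-2 + 2 \cdot 25\right) - 62 = - 120 \left(-2 + 50\right) - 62 = \left(-120\right) 48 - 62 = -5760 - 62 = -5822$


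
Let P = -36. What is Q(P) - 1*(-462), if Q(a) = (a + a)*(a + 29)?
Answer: 966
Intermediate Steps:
Q(a) = 2*a*(29 + a) (Q(a) = (2*a)*(29 + a) = 2*a*(29 + a))
Q(P) - 1*(-462) = 2*(-36)*(29 - 36) - 1*(-462) = 2*(-36)*(-7) + 462 = 504 + 462 = 966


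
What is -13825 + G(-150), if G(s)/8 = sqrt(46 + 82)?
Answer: -13825 + 64*sqrt(2) ≈ -13734.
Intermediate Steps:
G(s) = 64*sqrt(2) (G(s) = 8*sqrt(46 + 82) = 8*sqrt(128) = 8*(8*sqrt(2)) = 64*sqrt(2))
-13825 + G(-150) = -13825 + 64*sqrt(2)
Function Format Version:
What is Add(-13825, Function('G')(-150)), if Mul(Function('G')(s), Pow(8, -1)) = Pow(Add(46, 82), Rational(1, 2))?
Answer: Add(-13825, Mul(64, Pow(2, Rational(1, 2)))) ≈ -13734.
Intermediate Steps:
Function('G')(s) = Mul(64, Pow(2, Rational(1, 2))) (Function('G')(s) = Mul(8, Pow(Add(46, 82), Rational(1, 2))) = Mul(8, Pow(128, Rational(1, 2))) = Mul(8, Mul(8, Pow(2, Rational(1, 2)))) = Mul(64, Pow(2, Rational(1, 2))))
Add(-13825, Function('G')(-150)) = Add(-13825, Mul(64, Pow(2, Rational(1, 2))))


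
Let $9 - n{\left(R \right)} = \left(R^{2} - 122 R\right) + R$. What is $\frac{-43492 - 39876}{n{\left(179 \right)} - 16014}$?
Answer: $\frac{83368}{26387} \approx 3.1594$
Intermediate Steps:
$n{\left(R \right)} = 9 - R^{2} + 121 R$ ($n{\left(R \right)} = 9 - \left(\left(R^{2} - 122 R\right) + R\right) = 9 - \left(R^{2} - 121 R\right) = 9 - R^{2} + 121 R$)
$\frac{-43492 - 39876}{n{\left(179 \right)} - 16014} = \frac{-43492 - 39876}{\left(9 - 179^{2} + 121 \cdot 179\right) - 16014} = - \frac{83368}{\left(9 - 32041 + 21659\right) - 16014} = - \frac{83368}{-10373 - 16014} = - \frac{83368}{-26387} = \left(-83368\right) \left(- \frac{1}{26387}\right) = \frac{83368}{26387}$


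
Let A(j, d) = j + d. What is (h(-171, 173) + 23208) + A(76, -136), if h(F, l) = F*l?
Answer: -6435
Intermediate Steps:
A(j, d) = d + j
(h(-171, 173) + 23208) + A(76, -136) = (-171*173 + 23208) + (-136 + 76) = (-29583 + 23208) - 60 = -6375 - 60 = -6435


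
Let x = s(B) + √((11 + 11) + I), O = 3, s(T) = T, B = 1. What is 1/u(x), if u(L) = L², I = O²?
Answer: (1 + √31)⁻² ≈ 0.023183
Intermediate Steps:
I = 9 (I = 3² = 9)
x = 1 + √31 (x = 1 + √((11 + 11) + 9) = 1 + √(22 + 9) = 1 + √31 ≈ 6.5678)
1/u(x) = 1/((1 + √31)²) = (1 + √31)⁻²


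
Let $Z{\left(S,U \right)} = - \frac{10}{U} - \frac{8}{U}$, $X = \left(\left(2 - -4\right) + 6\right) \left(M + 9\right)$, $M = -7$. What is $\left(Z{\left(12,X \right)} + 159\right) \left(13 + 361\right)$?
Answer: $\frac{118371}{2} \approx 59186.0$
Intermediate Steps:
$X = 24$ ($X = \left(\left(2 - -4\right) + 6\right) \left(-7 + 9\right) = \left(\left(2 + 4\right) + 6\right) 2 = \left(6 + 6\right) 2 = 12 \cdot 2 = 24$)
$Z{\left(S,U \right)} = - \frac{18}{U}$
$\left(Z{\left(12,X \right)} + 159\right) \left(13 + 361\right) = \left(- \frac{18}{24} + 159\right) \left(13 + 361\right) = \left(\left(-18\right) \frac{1}{24} + 159\right) 374 = \left(- \frac{3}{4} + 159\right) 374 = \frac{633}{4} \cdot 374 = \frac{118371}{2}$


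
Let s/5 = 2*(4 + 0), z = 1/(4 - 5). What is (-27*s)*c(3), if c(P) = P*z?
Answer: 3240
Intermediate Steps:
z = -1 (z = 1/(-1) = -1)
c(P) = -P (c(P) = P*(-1) = -P)
s = 40 (s = 5*(2*(4 + 0)) = 5*(2*4) = 5*8 = 40)
(-27*s)*c(3) = (-27*40)*(-1*3) = -1080*(-3) = 3240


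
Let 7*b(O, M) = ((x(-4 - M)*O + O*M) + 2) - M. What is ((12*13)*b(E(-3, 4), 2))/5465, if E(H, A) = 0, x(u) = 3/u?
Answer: 0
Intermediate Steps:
b(O, M) = 2/7 - M/7 + M*O/7 + 3*O/(7*(-4 - M)) (b(O, M) = ((((3/(-4 - M))*O + O*M) + 2) - M)/7 = (((3*O/(-4 - M) + M*O) + 2) - M)/7 = (((M*O + 3*O/(-4 - M)) + 2) - M)/7 = ((2 + M*O + 3*O/(-4 - M)) - M)/7 = (2 - M + M*O + 3*O/(-4 - M))/7 = 2/7 - M/7 + M*O/7 + 3*O/(7*(-4 - M)))
((12*13)*b(E(-3, 4), 2))/5465 = ((12*13)*((-3*0 + (4 + 2)*(2 - 1*2 + 2*0))/(7*(4 + 2))))/5465 = (156*((⅐)*(0 + 6*(2 - 2 + 0))/6))*(1/5465) = (156*((⅐)*(⅙)*(0 + 6*0)))*(1/5465) = (156*((⅐)*(⅙)*(0 + 0)))*(1/5465) = (156*((⅐)*(⅙)*0))*(1/5465) = (156*0)*(1/5465) = 0*(1/5465) = 0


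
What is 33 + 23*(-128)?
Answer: -2911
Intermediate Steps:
33 + 23*(-128) = 33 - 2944 = -2911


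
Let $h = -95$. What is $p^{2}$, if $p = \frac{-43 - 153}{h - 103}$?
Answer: $\frac{9604}{9801} \approx 0.9799$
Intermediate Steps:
$p = \frac{98}{99}$ ($p = \frac{-43 - 153}{-95 - 103} = - \frac{196}{-198} = \left(-196\right) \left(- \frac{1}{198}\right) = \frac{98}{99} \approx 0.9899$)
$p^{2} = \left(\frac{98}{99}\right)^{2} = \frac{9604}{9801}$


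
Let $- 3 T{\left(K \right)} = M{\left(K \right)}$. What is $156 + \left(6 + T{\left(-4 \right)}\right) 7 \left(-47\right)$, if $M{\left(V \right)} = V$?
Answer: $- \frac{6770}{3} \approx -2256.7$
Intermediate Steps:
$T{\left(K \right)} = - \frac{K}{3}$
$156 + \left(6 + T{\left(-4 \right)}\right) 7 \left(-47\right) = 156 + \left(6 - - \frac{4}{3}\right) 7 \left(-47\right) = 156 + \left(6 + \frac{4}{3}\right) 7 \left(-47\right) = 156 + \frac{22}{3} \cdot 7 \left(-47\right) = 156 + \frac{154}{3} \left(-47\right) = 156 - \frac{7238}{3} = - \frac{6770}{3}$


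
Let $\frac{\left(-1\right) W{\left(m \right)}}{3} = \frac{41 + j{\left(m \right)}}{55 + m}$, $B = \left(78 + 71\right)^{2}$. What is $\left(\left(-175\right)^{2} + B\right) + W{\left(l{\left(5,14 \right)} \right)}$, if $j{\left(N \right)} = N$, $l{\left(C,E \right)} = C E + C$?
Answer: $\frac{3433516}{65} \approx 52823.0$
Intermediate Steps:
$l{\left(C,E \right)} = C + C E$
$B = 22201$ ($B = 149^{2} = 22201$)
$W{\left(m \right)} = - \frac{3 \left(41 + m\right)}{55 + m}$ ($W{\left(m \right)} = - 3 \frac{41 + m}{55 + m} = - \frac{3 \left(41 + m\right)}{55 + m}$)
$\left(\left(-175\right)^{2} + B\right) + W{\left(l{\left(5,14 \right)} \right)} = \left(\left(-175\right)^{2} + 22201\right) + \frac{3 \left(-41 - 5 \left(1 + 14\right)\right)}{55 + 5 \left(1 + 14\right)} = \left(30625 + 22201\right) + \frac{3 \left(-41 - 5 \cdot 15\right)}{55 + 5 \cdot 15} = 52826 + \frac{3 \left(-41 - 75\right)}{55 + 75} = 52826 + \frac{3 \left(-41 - 75\right)}{130} = 52826 + 3 \cdot \frac{1}{130} \left(-116\right) = 52826 - \frac{174}{65} = \frac{3433516}{65}$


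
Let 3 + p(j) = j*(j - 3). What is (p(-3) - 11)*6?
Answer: 24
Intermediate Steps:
p(j) = -3 + j*(-3 + j) (p(j) = -3 + j*(j - 3) = -3 + j*(-3 + j))
(p(-3) - 11)*6 = ((-3 + (-3)**2 - 3*(-3)) - 11)*6 = ((-3 + 9 + 9) - 11)*6 = (15 - 11)*6 = 4*6 = 24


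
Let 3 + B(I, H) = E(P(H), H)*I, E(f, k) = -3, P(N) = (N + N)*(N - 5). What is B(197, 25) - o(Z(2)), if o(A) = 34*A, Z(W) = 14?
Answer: -1070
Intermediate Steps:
P(N) = 2*N*(-5 + N) (P(N) = (2*N)*(-5 + N) = 2*N*(-5 + N))
B(I, H) = -3 - 3*I
B(197, 25) - o(Z(2)) = (-3 - 3*197) - 34*14 = (-3 - 591) - 1*476 = -594 - 476 = -1070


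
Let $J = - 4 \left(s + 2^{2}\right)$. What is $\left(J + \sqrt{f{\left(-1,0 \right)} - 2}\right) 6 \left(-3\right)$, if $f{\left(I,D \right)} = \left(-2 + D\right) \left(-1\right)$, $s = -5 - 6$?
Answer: $-504$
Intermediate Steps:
$s = -11$ ($s = -5 - 6 = -11$)
$f{\left(I,D \right)} = 2 - D$
$J = 28$ ($J = - 4 \left(-11 + 2^{2}\right) = - 4 \left(-11 + 4\right) = \left(-4\right) \left(-7\right) = 28$)
$\left(J + \sqrt{f{\left(-1,0 \right)} - 2}\right) 6 \left(-3\right) = \left(28 + \sqrt{\left(2 - 0\right) - 2}\right) 6 \left(-3\right) = \left(28 + \sqrt{\left(2 + 0\right) - 2}\right) \left(-18\right) = \left(28 + \sqrt{2 - 2}\right) \left(-18\right) = \left(28 + \sqrt{0}\right) \left(-18\right) = \left(28 + 0\right) \left(-18\right) = 28 \left(-18\right) = -504$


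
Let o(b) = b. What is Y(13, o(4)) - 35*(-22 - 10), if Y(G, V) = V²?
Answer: 1136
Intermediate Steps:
Y(13, o(4)) - 35*(-22 - 10) = 4² - 35*(-22 - 10) = 16 - 35*(-32) = 16 + 1120 = 1136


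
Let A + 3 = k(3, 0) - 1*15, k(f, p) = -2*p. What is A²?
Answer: 324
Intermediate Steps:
A = -18 (A = -3 + (-2*0 - 1*15) = -3 + (0 - 15) = -3 - 15 = -18)
A² = (-18)² = 324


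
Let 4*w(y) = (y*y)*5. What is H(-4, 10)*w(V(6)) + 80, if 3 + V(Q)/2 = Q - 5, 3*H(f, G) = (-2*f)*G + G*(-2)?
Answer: 480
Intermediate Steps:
H(f, G) = -2*G/3 - 2*G*f/3 (H(f, G) = ((-2*f)*G + G*(-2))/3 = (-2*G*f - 2*G)/3 = (-2*G - 2*G*f)/3 = -2*G/3 - 2*G*f/3)
V(Q) = -16 + 2*Q (V(Q) = -6 + 2*(Q - 5) = -6 + 2*(-5 + Q) = -6 + (-10 + 2*Q) = -16 + 2*Q)
w(y) = 5*y²/4 (w(y) = ((y*y)*5)/4 = (y²*5)/4 = (5*y²)/4 = 5*y²/4)
H(-4, 10)*w(V(6)) + 80 = (-⅔*10*(1 - 4))*(5*(-16 + 2*6)²/4) + 80 = (-⅔*10*(-3))*(5*(-16 + 12)²/4) + 80 = 20*((5/4)*(-4)²) + 80 = 20*((5/4)*16) + 80 = 20*20 + 80 = 400 + 80 = 480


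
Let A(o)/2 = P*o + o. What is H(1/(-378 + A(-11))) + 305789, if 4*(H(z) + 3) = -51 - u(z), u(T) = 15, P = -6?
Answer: 611539/2 ≈ 3.0577e+5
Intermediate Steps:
A(o) = -10*o (A(o) = 2*(-6*o + o) = 2*(-5*o) = -10*o)
H(z) = -39/2 (H(z) = -3 + (-51 - 1*15)/4 = -3 + (-51 - 15)/4 = -3 + (¼)*(-66) = -3 - 33/2 = -39/2)
H(1/(-378 + A(-11))) + 305789 = -39/2 + 305789 = 611539/2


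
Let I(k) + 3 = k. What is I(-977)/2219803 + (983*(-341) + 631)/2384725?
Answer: -106431565688/756231387025 ≈ -0.14074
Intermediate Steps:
I(k) = -3 + k
I(-977)/2219803 + (983*(-341) + 631)/2384725 = (-3 - 977)/2219803 + (983*(-341) + 631)/2384725 = -980*1/2219803 + (-335203 + 631)*(1/2384725) = -980/2219803 - 334572*1/2384725 = -980/2219803 - 47796/340675 = -106431565688/756231387025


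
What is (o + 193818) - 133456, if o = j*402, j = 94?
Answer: 98150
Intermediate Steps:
o = 37788 (o = 94*402 = 37788)
(o + 193818) - 133456 = (37788 + 193818) - 133456 = 231606 - 133456 = 98150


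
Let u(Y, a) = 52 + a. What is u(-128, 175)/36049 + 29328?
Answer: 1057245299/36049 ≈ 29328.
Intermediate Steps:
u(-128, 175)/36049 + 29328 = (52 + 175)/36049 + 29328 = 227*(1/36049) + 29328 = 227/36049 + 29328 = 1057245299/36049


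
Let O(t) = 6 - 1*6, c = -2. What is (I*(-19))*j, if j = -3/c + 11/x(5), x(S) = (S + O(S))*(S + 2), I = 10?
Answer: -2413/7 ≈ -344.71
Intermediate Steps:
O(t) = 0 (O(t) = 6 - 6 = 0)
x(S) = S*(2 + S) (x(S) = (S + 0)*(S + 2) = S*(2 + S))
j = 127/70 (j = -3/(-2) + 11/((5*(2 + 5))) = -3*(-1/2) + 11/((5*7)) = 3/2 + 11/35 = 127/70 ≈ 1.8143)
(I*(-19))*j = (10*(-19))*(127/70) = -190*127/70 = -2413/7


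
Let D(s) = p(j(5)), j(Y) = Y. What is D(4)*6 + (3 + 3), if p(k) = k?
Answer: 36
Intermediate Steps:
D(s) = 5
D(4)*6 + (3 + 3) = 5*6 + (3 + 3) = 30 + 6 = 36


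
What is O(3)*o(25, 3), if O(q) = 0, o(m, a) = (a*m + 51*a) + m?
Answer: 0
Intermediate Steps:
o(m, a) = m + 51*a + a*m (o(m, a) = (51*a + a*m) + m = m + 51*a + a*m)
O(3)*o(25, 3) = 0*(25 + 51*3 + 3*25) = 0*(25 + 153 + 75) = 0*253 = 0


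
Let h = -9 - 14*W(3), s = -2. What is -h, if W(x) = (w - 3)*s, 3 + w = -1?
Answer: 205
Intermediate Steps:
w = -4 (w = -3 - 1 = -4)
W(x) = 14 (W(x) = (-4 - 3)*(-2) = -7*(-2) = 14)
h = -205 (h = -9 - 14*14 = -9 - 196 = -205)
-h = -1*(-205) = 205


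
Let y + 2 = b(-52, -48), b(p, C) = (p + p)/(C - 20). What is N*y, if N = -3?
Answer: 24/17 ≈ 1.4118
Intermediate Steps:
b(p, C) = 2*p/(-20 + C) (b(p, C) = (2*p)/(-20 + C) = 2*p/(-20 + C))
y = -8/17 (y = -2 + 2*(-52)/(-20 - 48) = -2 + 2*(-52)/(-68) = -2 + 2*(-52)*(-1/68) = -2 + 26/17 = -8/17 ≈ -0.47059)
N*y = -3*(-8/17) = 24/17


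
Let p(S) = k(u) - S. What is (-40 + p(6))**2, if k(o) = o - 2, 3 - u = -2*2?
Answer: 1681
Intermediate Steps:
u = 7 (u = 3 - (-2)*2 = 3 - 1*(-4) = 3 + 4 = 7)
k(o) = -2 + o
p(S) = 5 - S (p(S) = (-2 + 7) - S = 5 - S)
(-40 + p(6))**2 = (-40 + (5 - 1*6))**2 = (-40 + (5 - 6))**2 = (-40 - 1)**2 = (-41)**2 = 1681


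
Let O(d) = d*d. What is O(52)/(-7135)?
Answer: -2704/7135 ≈ -0.37898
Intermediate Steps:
O(d) = d**2
O(52)/(-7135) = 52**2/(-7135) = 2704*(-1/7135) = -2704/7135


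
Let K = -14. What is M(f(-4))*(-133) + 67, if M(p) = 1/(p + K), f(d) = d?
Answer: 1339/18 ≈ 74.389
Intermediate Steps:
M(p) = 1/(-14 + p) (M(p) = 1/(p - 14) = 1/(-14 + p))
M(f(-4))*(-133) + 67 = -133/(-14 - 4) + 67 = -133/(-18) + 67 = -1/18*(-133) + 67 = 133/18 + 67 = 1339/18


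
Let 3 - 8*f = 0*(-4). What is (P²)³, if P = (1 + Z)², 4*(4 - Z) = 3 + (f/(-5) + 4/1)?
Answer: 418813108628950582279367124082321/281474976710656000000000000 ≈ 1.4879e+6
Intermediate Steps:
f = 3/8 (f = 3/8 - 0*(-4) = 3/8 - ⅛*0 = 3/8 + 0 = 3/8 ≈ 0.37500)
Z = 363/160 (Z = 4 - (3 + ((3/8)/(-5) + 4/1))/4 = 4 - (3 + ((3/8)*(-⅕) + 4*1))/4 = 4 - (3 + (-3/40 + 4))/4 = 4 - (3 + 157/40)/4 = 4 - ¼*277/40 = 4 - 277/160 = 363/160 ≈ 2.2687)
P = 273529/25600 (P = (1 + 363/160)² = (523/160)² = 273529/25600 ≈ 10.685)
(P²)³ = ((273529/25600)²)³ = (74818113841/655360000)³ = 418813108628950582279367124082321/281474976710656000000000000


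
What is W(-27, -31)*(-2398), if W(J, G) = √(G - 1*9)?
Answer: -4796*I*√10 ≈ -15166.0*I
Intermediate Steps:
W(J, G) = √(-9 + G) (W(J, G) = √(G - 9) = √(-9 + G))
W(-27, -31)*(-2398) = √(-9 - 31)*(-2398) = √(-40)*(-2398) = (2*I*√10)*(-2398) = -4796*I*√10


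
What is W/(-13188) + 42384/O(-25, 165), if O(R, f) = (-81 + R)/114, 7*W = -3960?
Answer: -18585408894/407729 ≈ -45583.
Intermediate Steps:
W = -3960/7 (W = (⅐)*(-3960) = -3960/7 ≈ -565.71)
O(R, f) = -27/38 + R/114 (O(R, f) = (-81 + R)*(1/114) = -27/38 + R/114)
W/(-13188) + 42384/O(-25, 165) = -3960/7/(-13188) + 42384/(-27/38 + (1/114)*(-25)) = -3960/7*(-1/13188) + 42384/(-27/38 - 25/114) = 330/7693 + 42384/(-53/57) = 330/7693 + 42384*(-57/53) = 330/7693 - 2415888/53 = -18585408894/407729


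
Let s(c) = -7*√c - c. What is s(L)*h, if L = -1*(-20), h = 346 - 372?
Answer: 520 + 364*√5 ≈ 1333.9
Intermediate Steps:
h = -26
L = 20
s(c) = -c - 7*√c
s(L)*h = (-1*20 - 14*√5)*(-26) = (-20 - 14*√5)*(-26) = 520 + 364*√5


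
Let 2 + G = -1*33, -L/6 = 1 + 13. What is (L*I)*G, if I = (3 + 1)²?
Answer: 47040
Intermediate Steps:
I = 16 (I = 4² = 16)
L = -84 (L = -6*(1 + 13) = -6*14 = -84)
G = -35 (G = -2 - 1*33 = -2 - 33 = -35)
(L*I)*G = -84*16*(-35) = -1344*(-35) = 47040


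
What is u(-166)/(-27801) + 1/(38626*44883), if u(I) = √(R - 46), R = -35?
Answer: 1/1733650758 - I/3089 ≈ 5.7682e-10 - 0.00032373*I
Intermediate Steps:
u(I) = 9*I (u(I) = √(-35 - 46) = √(-81) = 9*I)
u(-166)/(-27801) + 1/(38626*44883) = (9*I)/(-27801) + 1/(38626*44883) = (9*I)*(-1/27801) + (1/38626)*(1/44883) = -I/3089 + 1/1733650758 = 1/1733650758 - I/3089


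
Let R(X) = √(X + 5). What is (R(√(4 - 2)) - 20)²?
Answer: (20 - √(5 + √2))² ≈ 305.11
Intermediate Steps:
R(X) = √(5 + X)
(R(√(4 - 2)) - 20)² = (√(5 + √(4 - 2)) - 20)² = (√(5 + √2) - 20)² = (-20 + √(5 + √2))²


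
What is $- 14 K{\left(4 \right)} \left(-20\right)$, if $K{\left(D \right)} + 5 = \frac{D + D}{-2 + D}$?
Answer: $-280$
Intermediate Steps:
$K{\left(D \right)} = -5 + \frac{2 D}{-2 + D}$ ($K{\left(D \right)} = -5 + \frac{D + D}{-2 + D} = -5 + \frac{2 D}{-2 + D}$)
$- 14 K{\left(4 \right)} \left(-20\right) = - 14 \frac{10 - 12}{-2 + 4} \left(-20\right) = - 14 \frac{10 - 12}{2} \left(-20\right) = - 14 \cdot \frac{1}{2} \left(-2\right) \left(-20\right) = \left(-14\right) \left(-1\right) \left(-20\right) = 14 \left(-20\right) = -280$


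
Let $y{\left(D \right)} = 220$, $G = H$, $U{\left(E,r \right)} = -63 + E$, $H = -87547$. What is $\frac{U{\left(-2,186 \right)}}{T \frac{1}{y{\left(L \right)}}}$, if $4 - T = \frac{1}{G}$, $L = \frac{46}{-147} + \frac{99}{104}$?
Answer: $- \frac{1251922100}{350189} \approx -3575.0$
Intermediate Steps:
$L = \frac{9769}{15288}$ ($L = 46 \left(- \frac{1}{147}\right) + 99 \cdot \frac{1}{104} = - \frac{46}{147} + \frac{99}{104} = \frac{9769}{15288} \approx 0.639$)
$G = -87547$
$T = \frac{350189}{87547}$ ($T = 4 - \frac{1}{-87547} = 4 - - \frac{1}{87547} = 4 + \frac{1}{87547} = \frac{350189}{87547} \approx 4.0$)
$\frac{U{\left(-2,186 \right)}}{T \frac{1}{y{\left(L \right)}}} = \frac{-63 - 2}{\frac{350189}{87547} \cdot \frac{1}{220}} = - \frac{65}{\frac{350189}{87547} \cdot \frac{1}{220}} = - \frac{65}{\frac{350189}{19260340}} = \left(-65\right) \frac{19260340}{350189} = - \frac{1251922100}{350189}$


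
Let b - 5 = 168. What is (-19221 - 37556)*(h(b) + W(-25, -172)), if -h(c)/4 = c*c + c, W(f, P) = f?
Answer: 6837824441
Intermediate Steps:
b = 173 (b = 5 + 168 = 173)
h(c) = -4*c - 4*c² (h(c) = -4*(c*c + c) = -4*(c² + c) = -4*(c + c²) = -4*c - 4*c²)
(-19221 - 37556)*(h(b) + W(-25, -172)) = (-19221 - 37556)*(-4*173*(1 + 173) - 25) = -56777*(-4*173*174 - 25) = -56777*(-120408 - 25) = -56777*(-120433) = 6837824441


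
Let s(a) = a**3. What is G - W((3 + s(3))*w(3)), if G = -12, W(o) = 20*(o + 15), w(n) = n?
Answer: -2112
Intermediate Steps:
W(o) = 300 + 20*o (W(o) = 20*(15 + o) = 300 + 20*o)
G - W((3 + s(3))*w(3)) = -12 - (300 + 20*((3 + 3**3)*3)) = -12 - (300 + 20*((3 + 27)*3)) = -12 - (300 + 20*(30*3)) = -12 - (300 + 20*90) = -12 - (300 + 1800) = -12 - 1*2100 = -12 - 2100 = -2112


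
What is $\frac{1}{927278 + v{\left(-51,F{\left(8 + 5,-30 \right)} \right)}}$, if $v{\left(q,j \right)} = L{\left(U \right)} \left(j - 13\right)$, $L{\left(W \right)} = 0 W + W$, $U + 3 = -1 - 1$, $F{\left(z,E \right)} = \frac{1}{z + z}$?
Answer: $\frac{26}{24110913} \approx 1.0783 \cdot 10^{-6}$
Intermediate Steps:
$F{\left(z,E \right)} = \frac{1}{2 z}$
$U = -5$ ($U = -3 - 2 = -5$)
$L{\left(W \right)} = W$ ($L{\left(W \right)} = 0 + W = W$)
$v{\left(q,j \right)} = 65 - 5 j$ ($v{\left(q,j \right)} = - 5 \left(j - 13\right) = - 5 \left(-13 + j\right) = 65 - 5 j$)
$\frac{1}{927278 + v{\left(-51,F{\left(8 + 5,-30 \right)} \right)}} = \frac{1}{927278 + \left(65 - 5 \frac{1}{2 \left(8 + 5\right)}\right)} = \frac{1}{927278 + \left(65 - 5 \frac{1}{2 \cdot 13}\right)} = \frac{1}{927278 + \left(65 - 5 \cdot \frac{1}{2} \cdot \frac{1}{13}\right)} = \frac{1}{927278 + \left(65 - \frac{5}{26}\right)} = \frac{1}{927278 + \frac{1685}{26}} = \frac{1}{\frac{24110913}{26}} = \frac{26}{24110913}$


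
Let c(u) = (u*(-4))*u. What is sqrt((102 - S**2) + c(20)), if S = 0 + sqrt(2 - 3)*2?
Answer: 3*I*sqrt(166) ≈ 38.652*I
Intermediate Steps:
c(u) = -4*u**2 (c(u) = (-4*u)*u = -4*u**2)
S = 2*I (S = 0 + sqrt(-1)*2 = 0 + I*2 = 0 + 2*I = 2*I ≈ 2.0*I)
sqrt((102 - S**2) + c(20)) = sqrt((102 - (2*I)**2) - 4*20**2) = sqrt((102 - 1*(-4)) - 4*400) = sqrt((102 + 4) - 1600) = sqrt(106 - 1600) = sqrt(-1494) = 3*I*sqrt(166)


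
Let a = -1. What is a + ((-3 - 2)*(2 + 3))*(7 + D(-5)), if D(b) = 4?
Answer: -276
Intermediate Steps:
a + ((-3 - 2)*(2 + 3))*(7 + D(-5)) = -1 + ((-3 - 2)*(2 + 3))*(7 + 4) = -1 - 5*5*11 = -1 - 25*11 = -1 - 275 = -276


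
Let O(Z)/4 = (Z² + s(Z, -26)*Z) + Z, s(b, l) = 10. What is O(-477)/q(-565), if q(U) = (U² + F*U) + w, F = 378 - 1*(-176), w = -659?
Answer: 74094/463 ≈ 160.03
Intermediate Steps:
O(Z) = 4*Z² + 44*Z (O(Z) = 4*((Z² + 10*Z) + Z) = 4*(Z² + 11*Z) = 4*Z² + 44*Z)
F = 554 (F = 378 + 176 = 554)
q(U) = -659 + U² + 554*U (q(U) = (U² + 554*U) - 659 = -659 + U² + 554*U)
O(-477)/q(-565) = (4*(-477)*(11 - 477))/(-659 + (-565)² + 554*(-565)) = (4*(-477)*(-466))/(-659 + 319225 - 313010) = 889128/5556 = 889128*(1/5556) = 74094/463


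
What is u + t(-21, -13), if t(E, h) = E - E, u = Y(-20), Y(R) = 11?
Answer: 11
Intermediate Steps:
u = 11
t(E, h) = 0
u + t(-21, -13) = 11 + 0 = 11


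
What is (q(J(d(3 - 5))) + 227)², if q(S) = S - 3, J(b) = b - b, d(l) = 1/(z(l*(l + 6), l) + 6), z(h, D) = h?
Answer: 50176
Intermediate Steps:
d(l) = 1/(6 + l*(6 + l)) (d(l) = 1/(l*(l + 6) + 6) = 1/(l*(6 + l) + 6) = 1/(6 + l*(6 + l)))
J(b) = 0
q(S) = -3 + S
(q(J(d(3 - 5))) + 227)² = ((-3 + 0) + 227)² = (-3 + 227)² = 224² = 50176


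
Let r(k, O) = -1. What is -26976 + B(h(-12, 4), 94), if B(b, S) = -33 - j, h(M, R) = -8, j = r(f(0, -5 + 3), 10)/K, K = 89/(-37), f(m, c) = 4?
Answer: -2403838/89 ≈ -27009.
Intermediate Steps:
K = -89/37 (K = 89*(-1/37) = -89/37 ≈ -2.4054)
j = 37/89 (j = -1/(-89/37) = -1*(-37/89) = 37/89 ≈ 0.41573)
B(b, S) = -2974/89 (B(b, S) = -33 - 1*37/89 = -33 - 37/89 = -2974/89)
-26976 + B(h(-12, 4), 94) = -26976 - 2974/89 = -2403838/89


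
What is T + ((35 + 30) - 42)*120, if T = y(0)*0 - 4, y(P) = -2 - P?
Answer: 2756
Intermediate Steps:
T = -4 (T = (-2 - 1*0)*0 - 4 = (-2 + 0)*0 - 4 = -2*0 - 4 = 0 - 4 = -4)
T + ((35 + 30) - 42)*120 = -4 + ((35 + 30) - 42)*120 = -4 + (65 - 42)*120 = -4 + 23*120 = -4 + 2760 = 2756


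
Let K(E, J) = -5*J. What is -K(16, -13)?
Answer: -65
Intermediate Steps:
-K(16, -13) = -(-5)*(-13) = -1*65 = -65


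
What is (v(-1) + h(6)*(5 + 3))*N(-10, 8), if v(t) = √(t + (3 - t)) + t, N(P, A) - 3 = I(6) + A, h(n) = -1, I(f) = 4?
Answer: -135 + 15*√3 ≈ -109.02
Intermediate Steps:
N(P, A) = 7 + A (N(P, A) = 3 + (4 + A) = 7 + A)
v(t) = t + √3 (v(t) = √3 + t = t + √3)
(v(-1) + h(6)*(5 + 3))*N(-10, 8) = ((-1 + √3) - (5 + 3))*(7 + 8) = ((-1 + √3) - 1*8)*15 = ((-1 + √3) - 8)*15 = (-9 + √3)*15 = -135 + 15*√3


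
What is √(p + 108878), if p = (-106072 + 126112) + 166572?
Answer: √295490 ≈ 543.59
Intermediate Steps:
p = 186612 (p = 20040 + 166572 = 186612)
√(p + 108878) = √(186612 + 108878) = √295490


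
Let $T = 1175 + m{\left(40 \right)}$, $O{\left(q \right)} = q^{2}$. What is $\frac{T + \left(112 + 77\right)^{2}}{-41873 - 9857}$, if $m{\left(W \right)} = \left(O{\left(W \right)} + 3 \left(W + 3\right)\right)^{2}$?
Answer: $- \frac{3026337}{51730} \approx -58.503$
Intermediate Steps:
$m{\left(W \right)} = \left(9 + W^{2} + 3 W\right)^{2}$ ($m{\left(W \right)} = \left(W^{2} + 3 \left(W + 3\right)\right)^{2} = \left(W^{2} + 3 \left(3 + W\right)\right)^{2} = \left(W^{2} + \left(9 + 3 W\right)\right)^{2} = \left(9 + W^{2} + 3 W\right)^{2}$)
$T = 2990616$ ($T = 1175 + \left(9 + 40^{2} + 3 \cdot 40\right)^{2} = 1175 + \left(9 + 1600 + 120\right)^{2} = 1175 + 1729^{2} = 1175 + 2989441 = 2990616$)
$\frac{T + \left(112 + 77\right)^{2}}{-41873 - 9857} = \frac{2990616 + \left(112 + 77\right)^{2}}{-41873 - 9857} = \frac{2990616 + 189^{2}}{-51730} = \left(2990616 + 35721\right) \left(- \frac{1}{51730}\right) = 3026337 \left(- \frac{1}{51730}\right) = - \frac{3026337}{51730}$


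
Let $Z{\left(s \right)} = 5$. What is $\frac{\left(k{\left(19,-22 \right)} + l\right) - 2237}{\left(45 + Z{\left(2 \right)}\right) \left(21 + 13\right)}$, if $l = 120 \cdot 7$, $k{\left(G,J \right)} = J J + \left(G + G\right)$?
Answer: $- \frac{35}{68} \approx -0.51471$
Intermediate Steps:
$k{\left(G,J \right)} = J^{2} + 2 G$
$l = 840$
$\frac{\left(k{\left(19,-22 \right)} + l\right) - 2237}{\left(45 + Z{\left(2 \right)}\right) \left(21 + 13\right)} = \frac{\left(\left(\left(-22\right)^{2} + 2 \cdot 19\right) + 840\right) - 2237}{\left(45 + 5\right) \left(21 + 13\right)} = \frac{\left(\left(484 + 38\right) + 840\right) - 2237}{50 \cdot 34} = \frac{\left(522 + 840\right) - 2237}{1700} = \left(1362 - 2237\right) \frac{1}{1700} = \left(-875\right) \frac{1}{1700} = - \frac{35}{68}$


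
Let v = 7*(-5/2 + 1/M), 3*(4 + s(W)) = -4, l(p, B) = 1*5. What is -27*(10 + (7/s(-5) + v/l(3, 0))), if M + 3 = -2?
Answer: -53001/400 ≈ -132.50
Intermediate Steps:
l(p, B) = 5
s(W) = -16/3 (s(W) = -4 + (⅓)*(-4) = -4 - 4/3 = -16/3)
M = -5 (M = -3 - 2 = -5)
v = -189/10 (v = 7*(-5/2 + 1/(-5)) = 7*(-5*½ + 1*(-⅕)) = 7*(-5/2 - ⅕) = 7*(-27/10) = -189/10 ≈ -18.900)
-27*(10 + (7/s(-5) + v/l(3, 0))) = -27*(10 + (7/(-16/3) - 189/10/5)) = -27*(10 + (7*(-3/16) - 189/10*⅕)) = -27*(10 + (-21/16 - 189/50)) = -27*(10 - 2037/400) = -27*1963/400 = -53001/400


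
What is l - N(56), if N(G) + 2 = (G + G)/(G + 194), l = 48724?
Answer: 6090694/125 ≈ 48726.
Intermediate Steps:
N(G) = -2 + 2*G/(194 + G) (N(G) = -2 + (G + G)/(G + 194) = -2 + (2*G)/(194 + G) = -2 + 2*G/(194 + G))
l - N(56) = 48724 - (-388)/(194 + 56) = 48724 - (-388)/250 = 48724 - 1*(-194/125) = 48724 + 194/125 = 6090694/125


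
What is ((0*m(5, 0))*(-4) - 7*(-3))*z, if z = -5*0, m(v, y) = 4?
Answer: 0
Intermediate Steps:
z = 0
((0*m(5, 0))*(-4) - 7*(-3))*z = ((0*4)*(-4) - 7*(-3))*0 = (0*(-4) + 21)*0 = (0 + 21)*0 = 21*0 = 0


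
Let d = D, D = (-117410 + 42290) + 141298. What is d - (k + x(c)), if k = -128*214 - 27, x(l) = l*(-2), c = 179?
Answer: 93955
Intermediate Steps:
x(l) = -2*l
k = -27419 (k = -27392 - 27 = -27419)
D = 66178 (D = -75120 + 141298 = 66178)
d = 66178
d - (k + x(c)) = 66178 - (-27419 - 2*179) = 66178 - (-27419 - 358) = 66178 - 1*(-27777) = 66178 + 27777 = 93955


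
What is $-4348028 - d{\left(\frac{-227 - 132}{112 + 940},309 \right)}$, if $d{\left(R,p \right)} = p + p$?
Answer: $-4348646$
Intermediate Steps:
$d{\left(R,p \right)} = 2 p$
$-4348028 - d{\left(\frac{-227 - 132}{112 + 940},309 \right)} = -4348028 - 2 \cdot 309 = -4348028 - 618 = -4348646$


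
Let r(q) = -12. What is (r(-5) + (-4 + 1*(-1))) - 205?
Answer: -222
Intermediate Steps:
(r(-5) + (-4 + 1*(-1))) - 205 = (-12 + (-4 + 1*(-1))) - 205 = (-12 + (-4 - 1)) - 205 = (-12 - 5) - 205 = -17 - 205 = -222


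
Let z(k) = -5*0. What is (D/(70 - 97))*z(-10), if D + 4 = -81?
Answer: 0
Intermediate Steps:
D = -85 (D = -4 - 81 = -85)
z(k) = 0
(D/(70 - 97))*z(-10) = -85/(70 - 97)*0 = -85/(-27)*0 = -85*(-1/27)*0 = (85/27)*0 = 0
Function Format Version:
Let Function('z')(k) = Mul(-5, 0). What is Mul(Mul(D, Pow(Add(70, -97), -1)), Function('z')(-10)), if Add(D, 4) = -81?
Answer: 0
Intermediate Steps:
D = -85 (D = Add(-4, -81) = -85)
Function('z')(k) = 0
Mul(Mul(D, Pow(Add(70, -97), -1)), Function('z')(-10)) = Mul(Mul(-85, Pow(Add(70, -97), -1)), 0) = Mul(Mul(-85, Pow(-27, -1)), 0) = Mul(Mul(-85, Rational(-1, 27)), 0) = Mul(Rational(85, 27), 0) = 0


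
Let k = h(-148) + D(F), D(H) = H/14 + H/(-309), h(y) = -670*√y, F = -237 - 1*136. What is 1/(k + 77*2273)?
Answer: 3274915288386/574338972900784921 + 25077129840*I*√37/574338972900784921 ≈ 5.7021e-6 + 2.6559e-7*I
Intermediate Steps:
F = -373 (F = -237 - 136 = -373)
D(H) = 295*H/4326 (D(H) = H*(1/14) + H*(-1/309) = H/14 - H/309 = 295*H/4326)
k = -110035/4326 - 1340*I*√37 (k = -1340*I*√37 + (295/4326)*(-373) = -1340*I*√37 - 110035/4326 = -110035/4326 - 1340*I*√37 ≈ -25.436 - 8150.9*I)
1/(k + 77*2273) = 1/((-110035/4326 - 1340*I*√37) + 77*2273) = 1/((-110035/4326 - 1340*I*√37) + 175021) = 1/(757030811/4326 - 1340*I*√37)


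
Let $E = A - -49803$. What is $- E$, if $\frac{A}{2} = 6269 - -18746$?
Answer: $-99833$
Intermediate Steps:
$A = 50030$ ($A = 2 \left(6269 - -18746\right) = 2 \left(6269 + 18746\right) = 2 \cdot 25015 = 50030$)
$E = 99833$ ($E = 50030 - -49803 = 50030 + 49803 = 99833$)
$- E = \left(-1\right) 99833 = -99833$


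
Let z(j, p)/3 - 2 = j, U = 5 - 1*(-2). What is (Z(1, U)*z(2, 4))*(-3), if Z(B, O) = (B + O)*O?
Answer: -2016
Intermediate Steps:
U = 7 (U = 5 + 2 = 7)
Z(B, O) = O*(B + O)
z(j, p) = 6 + 3*j
(Z(1, U)*z(2, 4))*(-3) = ((7*(1 + 7))*(6 + 3*2))*(-3) = ((7*8)*(6 + 6))*(-3) = (56*12)*(-3) = 672*(-3) = -2016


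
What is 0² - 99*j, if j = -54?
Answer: 5346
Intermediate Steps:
0² - 99*j = 0² - 99*(-54) = 0 + 5346 = 5346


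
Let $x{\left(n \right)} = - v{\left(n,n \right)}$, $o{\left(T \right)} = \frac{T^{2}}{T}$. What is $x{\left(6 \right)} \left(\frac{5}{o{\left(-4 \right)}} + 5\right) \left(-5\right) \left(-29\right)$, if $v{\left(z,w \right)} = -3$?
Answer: $\frac{6525}{4} \approx 1631.3$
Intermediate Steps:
$o{\left(T \right)} = T$
$x{\left(n \right)} = 3$ ($x{\left(n \right)} = \left(-1\right) \left(-3\right) = 3$)
$x{\left(6 \right)} \left(\frac{5}{o{\left(-4 \right)}} + 5\right) \left(-5\right) \left(-29\right) = 3 \left(\frac{5}{-4} + 5\right) \left(-5\right) \left(-29\right) = 3 \left(5 \left(- \frac{1}{4}\right) + 5\right) \left(-5\right) \left(-29\right) = 3 \left(- \frac{5}{4} + 5\right) \left(-5\right) \left(-29\right) = 3 \cdot \frac{15}{4} \left(-5\right) \left(-29\right) = 3 \left(- \frac{75}{4}\right) \left(-29\right) = \left(- \frac{225}{4}\right) \left(-29\right) = \frac{6525}{4}$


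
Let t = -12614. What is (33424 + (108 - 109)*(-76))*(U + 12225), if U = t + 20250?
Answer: 665343500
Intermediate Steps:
U = 7636 (U = -12614 + 20250 = 7636)
(33424 + (108 - 109)*(-76))*(U + 12225) = (33424 + (108 - 109)*(-76))*(7636 + 12225) = (33424 - 1*(-76))*19861 = (33424 + 76)*19861 = 33500*19861 = 665343500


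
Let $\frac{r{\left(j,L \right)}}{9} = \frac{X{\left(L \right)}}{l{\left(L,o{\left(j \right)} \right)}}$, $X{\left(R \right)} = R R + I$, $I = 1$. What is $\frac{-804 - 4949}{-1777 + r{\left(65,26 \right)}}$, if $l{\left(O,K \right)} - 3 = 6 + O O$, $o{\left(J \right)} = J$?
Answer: $\frac{3940805}{1211152} \approx 3.2538$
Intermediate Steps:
$l{\left(O,K \right)} = 9 + O^{2}$ ($l{\left(O,K \right)} = 3 + \left(6 + O O\right) = 3 + \left(6 + O^{2}\right) = 9 + O^{2}$)
$X{\left(R \right)} = 1 + R^{2}$ ($X{\left(R \right)} = R R + 1 = R^{2} + 1 = 1 + R^{2}$)
$r{\left(j,L \right)} = \frac{9 \left(1 + L^{2}\right)}{9 + L^{2}}$ ($r{\left(j,L \right)} = 9 \frac{1 + L^{2}}{9 + L^{2}} = \frac{9 \left(1 + L^{2}\right)}{9 + L^{2}}$)
$\frac{-804 - 4949}{-1777 + r{\left(65,26 \right)}} = \frac{-804 - 4949}{-1777 + \frac{9 \left(1 + 26^{2}\right)}{9 + 26^{2}}} = - \frac{5753}{-1777 + \frac{9 \left(1 + 676\right)}{9 + 676}} = - \frac{5753}{-1777 + 9 \cdot \frac{1}{685} \cdot 677} = - \frac{5753}{-1777 + \frac{6093}{685}} = - \frac{5753}{- \frac{1211152}{685}} = \left(-5753\right) \left(- \frac{685}{1211152}\right) = \frac{3940805}{1211152}$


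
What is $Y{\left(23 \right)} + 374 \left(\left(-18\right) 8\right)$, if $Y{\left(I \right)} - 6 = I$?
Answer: $-53827$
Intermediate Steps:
$Y{\left(I \right)} = 6 + I$
$Y{\left(23 \right)} + 374 \left(\left(-18\right) 8\right) = \left(6 + 23\right) + 374 \left(\left(-18\right) 8\right) = 29 + 374 \left(-144\right) = 29 - 53856 = -53827$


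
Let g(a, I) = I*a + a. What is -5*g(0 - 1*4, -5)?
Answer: -80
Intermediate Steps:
g(a, I) = a + I*a
-5*g(0 - 1*4, -5) = -5*(0 - 1*4)*(1 - 5) = -5*(0 - 4)*(-4) = -(-20)*(-4) = -5*16 = -80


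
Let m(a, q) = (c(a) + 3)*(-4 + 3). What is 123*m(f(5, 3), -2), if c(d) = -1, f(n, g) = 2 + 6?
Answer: -246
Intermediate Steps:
f(n, g) = 8
m(a, q) = -2 (m(a, q) = (-1 + 3)*(-4 + 3) = 2*(-1) = -2)
123*m(f(5, 3), -2) = 123*(-2) = -246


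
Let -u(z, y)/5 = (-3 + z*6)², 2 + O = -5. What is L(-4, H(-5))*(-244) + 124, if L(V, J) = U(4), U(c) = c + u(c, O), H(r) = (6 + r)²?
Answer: 537168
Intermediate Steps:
O = -7 (O = -2 - 5 = -7)
u(z, y) = -5*(-3 + 6*z)² (u(z, y) = -5*(-3 + z*6)² = -5*(-3 + 6*z)²)
U(c) = c - 45*(-1 + 2*c)²
L(V, J) = -2201 (L(V, J) = 4 - 45*(-1 + 2*4)² = 4 - 45*(-1 + 8)² = 4 - 45*7² = 4 - 45*49 = 4 - 2205 = -2201)
L(-4, H(-5))*(-244) + 124 = -2201*(-244) + 124 = 537044 + 124 = 537168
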